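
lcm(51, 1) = 51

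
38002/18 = 2111 + 2/9 = 2111.22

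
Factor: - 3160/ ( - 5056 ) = 5/8 = 2^(  -  3 )*5^1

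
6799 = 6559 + 240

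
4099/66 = 4099/66 = 62.11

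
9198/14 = 657 = 657.00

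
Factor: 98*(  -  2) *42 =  - 8232  =  - 2^3*3^1*7^3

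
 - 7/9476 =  - 1 + 9469/9476 = - 0.00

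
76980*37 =2848260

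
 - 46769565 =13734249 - 60503814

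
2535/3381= 845/1127 = 0.75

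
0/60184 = 0 = 0.00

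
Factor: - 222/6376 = -111/3188  =  -  2^(-2 )*3^1*37^1*797^( - 1)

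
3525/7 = 3525/7 = 503.57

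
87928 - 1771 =86157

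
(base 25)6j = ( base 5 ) 1134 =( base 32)59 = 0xA9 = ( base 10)169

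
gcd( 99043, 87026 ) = 1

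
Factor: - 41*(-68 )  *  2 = 5576 = 2^3*17^1*41^1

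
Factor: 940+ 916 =2^6*29^1 = 1856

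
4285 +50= 4335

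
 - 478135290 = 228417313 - 706552603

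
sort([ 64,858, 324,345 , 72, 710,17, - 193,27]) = [ - 193,  17, 27, 64,  72, 324, 345,710,858]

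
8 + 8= 16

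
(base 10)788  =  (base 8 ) 1424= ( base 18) 27E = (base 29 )R5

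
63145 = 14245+48900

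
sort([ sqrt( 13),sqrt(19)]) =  [sqrt ( 13), sqrt(19)] 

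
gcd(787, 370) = 1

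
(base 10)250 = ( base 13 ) 163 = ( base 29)8I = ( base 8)372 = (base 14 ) 13C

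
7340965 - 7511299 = - 170334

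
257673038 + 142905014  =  400578052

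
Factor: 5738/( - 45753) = - 38/303=- 2^1*3^( - 1) * 19^1*101^( - 1)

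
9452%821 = 421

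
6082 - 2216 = 3866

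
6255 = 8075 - 1820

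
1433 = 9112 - 7679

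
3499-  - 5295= 8794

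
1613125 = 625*2581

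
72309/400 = 180+309/400 = 180.77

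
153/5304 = 3/104 = 0.03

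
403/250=403/250 = 1.61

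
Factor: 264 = 2^3*3^1*11^1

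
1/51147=1/51147 = 0.00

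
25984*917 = 23827328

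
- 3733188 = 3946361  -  7679549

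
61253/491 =124 + 369/491 = 124.75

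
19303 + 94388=113691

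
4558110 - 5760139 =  - 1202029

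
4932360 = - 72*(-68505 )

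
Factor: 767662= 2^1*7^1 * 54833^1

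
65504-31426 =34078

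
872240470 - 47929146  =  824311324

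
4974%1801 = 1372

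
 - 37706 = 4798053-4835759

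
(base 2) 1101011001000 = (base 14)26DA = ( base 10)6856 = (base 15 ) 2071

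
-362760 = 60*( - 6046) 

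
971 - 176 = 795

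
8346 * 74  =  617604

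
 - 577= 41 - 618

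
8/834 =4/417 = 0.01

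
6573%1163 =758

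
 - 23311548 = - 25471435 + 2159887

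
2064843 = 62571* 33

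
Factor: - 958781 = -37^1*25913^1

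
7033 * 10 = 70330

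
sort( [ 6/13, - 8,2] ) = [ - 8,6/13,2]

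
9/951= 3/317 = 0.01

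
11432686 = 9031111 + 2401575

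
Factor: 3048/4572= 2/3 = 2^1 *3^(-1 ) 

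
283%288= 283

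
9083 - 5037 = 4046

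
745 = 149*5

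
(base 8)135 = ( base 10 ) 93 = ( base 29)36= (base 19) 4h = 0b1011101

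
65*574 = 37310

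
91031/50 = 1820+31/50 = 1820.62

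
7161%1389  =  216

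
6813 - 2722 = 4091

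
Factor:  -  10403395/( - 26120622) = 2^( - 1 )*3^(-1)*5^1*11^(-1)*395767^( - 1)*2080679^1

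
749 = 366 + 383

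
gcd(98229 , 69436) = 1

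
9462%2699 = 1365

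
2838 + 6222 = 9060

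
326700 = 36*9075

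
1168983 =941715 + 227268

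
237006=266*891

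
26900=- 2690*( - 10)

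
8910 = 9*990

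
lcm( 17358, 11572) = 34716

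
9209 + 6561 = 15770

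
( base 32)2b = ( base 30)2f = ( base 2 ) 1001011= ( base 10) 75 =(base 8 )113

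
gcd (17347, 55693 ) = 913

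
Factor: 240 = 2^4*3^1*5^1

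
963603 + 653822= 1617425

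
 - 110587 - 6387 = -116974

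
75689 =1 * 75689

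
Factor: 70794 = 2^1*3^4*19^1*23^1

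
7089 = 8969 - 1880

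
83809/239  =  83809/239 = 350.67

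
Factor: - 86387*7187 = -7^2*41^1*43^1*7187^1=- 620863369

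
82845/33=27615/11=2510.45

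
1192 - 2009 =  - 817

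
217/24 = 217/24 =9.04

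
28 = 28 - 0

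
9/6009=3/2003  =  0.00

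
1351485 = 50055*27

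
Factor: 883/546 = 2^ ( - 1) *3^ (-1)*7^( - 1 )*13^( - 1 )*883^1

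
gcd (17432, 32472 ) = 8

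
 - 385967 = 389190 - 775157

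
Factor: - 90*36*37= - 2^3 * 3^4*5^1*37^1 = - 119880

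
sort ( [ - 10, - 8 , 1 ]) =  [ - 10  , - 8 , 1 ]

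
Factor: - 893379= -3^1*297793^1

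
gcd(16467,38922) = 1497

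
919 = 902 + 17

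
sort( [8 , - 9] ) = [ - 9,8]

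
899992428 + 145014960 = 1045007388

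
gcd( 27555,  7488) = 3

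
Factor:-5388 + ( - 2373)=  - 3^1*13^1*199^1  =  - 7761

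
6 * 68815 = 412890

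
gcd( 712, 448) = 8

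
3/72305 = 3/72305 = 0.00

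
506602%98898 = 12112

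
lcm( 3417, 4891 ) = 249441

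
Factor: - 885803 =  - 885803^1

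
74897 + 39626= 114523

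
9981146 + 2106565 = 12087711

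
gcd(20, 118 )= 2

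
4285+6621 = 10906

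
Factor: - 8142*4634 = -37730028=-2^2 * 3^1*7^1*23^1*59^1*331^1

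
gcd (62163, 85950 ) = 9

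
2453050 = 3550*691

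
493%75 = 43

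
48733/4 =48733/4=12183.25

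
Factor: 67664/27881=2^4*7^( - 2)*569^( -1)*4229^1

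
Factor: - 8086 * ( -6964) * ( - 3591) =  - 202212456264 = - 2^3*3^3*7^1*13^1*19^1*311^1*1741^1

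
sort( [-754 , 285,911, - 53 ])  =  [-754, - 53,285, 911] 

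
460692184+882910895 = 1343603079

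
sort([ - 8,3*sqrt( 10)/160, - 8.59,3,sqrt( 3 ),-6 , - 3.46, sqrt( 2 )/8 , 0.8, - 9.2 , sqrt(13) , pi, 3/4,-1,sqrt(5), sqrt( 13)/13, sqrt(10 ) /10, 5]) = [-9.2, - 8.59, - 8, - 6, - 3.46, - 1, 3 * sqrt (10)/160, sqrt( 2)/8, sqrt( 13 ) /13,  sqrt(10 ) /10, 3/4, 0.8, sqrt(3 ), sqrt ( 5),3, pi, sqrt( 13),5]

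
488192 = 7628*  64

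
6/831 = 2/277=0.01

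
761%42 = 5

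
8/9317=8/9317  =  0.00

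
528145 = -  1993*( -265)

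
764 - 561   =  203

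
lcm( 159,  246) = 13038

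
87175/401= 217+158/401 = 217.39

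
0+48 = 48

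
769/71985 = 769/71985 = 0.01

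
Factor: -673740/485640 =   -  197/142  =  -2^( - 1 )*71^(-1 )*197^1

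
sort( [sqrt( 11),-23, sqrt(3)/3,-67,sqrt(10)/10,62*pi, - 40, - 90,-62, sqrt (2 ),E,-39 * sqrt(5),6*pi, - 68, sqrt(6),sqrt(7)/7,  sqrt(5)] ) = [  -  90,-39*sqrt (5 ), - 68,-67,-62 ,-40, - 23,sqrt(10)/10,sqrt( 7) /7, sqrt( 3)/3, sqrt(2),sqrt(5 ),sqrt(6),E,sqrt( 11),6 * pi , 62*pi ]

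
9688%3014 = 646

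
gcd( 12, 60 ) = 12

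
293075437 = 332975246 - 39899809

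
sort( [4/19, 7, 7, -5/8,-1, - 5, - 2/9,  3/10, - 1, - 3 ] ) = [ - 5,-3, - 1, - 1, - 5/8, - 2/9,  4/19 , 3/10, 7, 7]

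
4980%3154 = 1826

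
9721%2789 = 1354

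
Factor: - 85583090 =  - 2^1 * 5^1*8558309^1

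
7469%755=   674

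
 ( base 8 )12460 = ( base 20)DB4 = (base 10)5424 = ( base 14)1D96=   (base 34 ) 4NI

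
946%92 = 26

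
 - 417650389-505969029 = - 923619418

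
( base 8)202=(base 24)5A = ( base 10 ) 130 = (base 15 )8a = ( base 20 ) 6A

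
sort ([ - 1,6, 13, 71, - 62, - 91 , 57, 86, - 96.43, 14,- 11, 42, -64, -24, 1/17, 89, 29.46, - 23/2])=[ - 96.43, - 91,  -  64,-62, -24,  -  23/2, - 11,-1, 1/17, 6, 13, 14,29.46 , 42,57,71 , 86, 89]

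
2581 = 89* 29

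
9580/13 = 9580/13  =  736.92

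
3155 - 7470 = -4315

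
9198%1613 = 1133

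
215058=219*982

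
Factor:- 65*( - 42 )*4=10920 = 2^3*3^1*5^1*7^1*13^1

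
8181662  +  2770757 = 10952419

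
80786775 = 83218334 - 2431559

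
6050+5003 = 11053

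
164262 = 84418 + 79844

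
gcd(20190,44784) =6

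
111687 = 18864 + 92823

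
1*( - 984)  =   - 984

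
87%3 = 0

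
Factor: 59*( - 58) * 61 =-208742 = - 2^1 * 29^1*59^1*61^1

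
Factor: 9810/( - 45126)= -5^1 * 23^( - 1)  =  - 5/23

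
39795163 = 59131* 673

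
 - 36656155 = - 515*71177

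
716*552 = 395232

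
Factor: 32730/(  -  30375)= -2182/2025 = - 2^1*3^( - 4)*5^(  -  2)*1091^1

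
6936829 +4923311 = 11860140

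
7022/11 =7022/11 = 638.36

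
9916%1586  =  400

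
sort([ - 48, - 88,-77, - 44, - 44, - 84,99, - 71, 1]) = [ - 88, - 84, - 77,-71,-48,-44 ,-44,1, 99]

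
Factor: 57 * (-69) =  - 3^2*19^1 * 23^1 = - 3933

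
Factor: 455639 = 19^1*23981^1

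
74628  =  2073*36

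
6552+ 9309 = 15861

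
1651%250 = 151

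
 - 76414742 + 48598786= - 27815956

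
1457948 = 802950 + 654998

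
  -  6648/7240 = -1+74/905 = - 0.92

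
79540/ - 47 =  - 79540/47 = - 1692.34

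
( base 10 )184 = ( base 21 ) 8G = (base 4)2320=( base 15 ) C4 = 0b10111000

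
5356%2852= 2504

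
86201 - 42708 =43493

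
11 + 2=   13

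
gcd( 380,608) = 76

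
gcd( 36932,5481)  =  7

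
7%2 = 1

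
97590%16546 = 14860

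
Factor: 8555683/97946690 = 2^( -1) *5^( - 1)*17^( - 1)*43^( -1 ) * 13399^(  -  1)*8555683^1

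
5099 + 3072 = 8171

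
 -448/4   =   - 112 = - 112.00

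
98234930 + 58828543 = 157063473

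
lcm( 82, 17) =1394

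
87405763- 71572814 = 15832949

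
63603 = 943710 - 880107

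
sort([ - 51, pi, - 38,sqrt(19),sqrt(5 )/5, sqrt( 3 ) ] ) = [ - 51, - 38,sqrt( 5) /5 , sqrt( 3),pi,sqrt( 19) ]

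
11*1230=13530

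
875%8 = 3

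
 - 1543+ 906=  - 637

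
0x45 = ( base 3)2120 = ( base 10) 69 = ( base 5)234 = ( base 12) 59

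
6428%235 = 83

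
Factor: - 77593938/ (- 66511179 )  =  25864646/22170393 =2^1*3^(  -  2 ) * 7^( - 2 )*89^1*50273^( - 1)*145307^1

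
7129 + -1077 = 6052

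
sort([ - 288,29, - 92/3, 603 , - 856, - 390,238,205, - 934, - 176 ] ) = [ - 934 , - 856, - 390, - 288, -176,- 92/3,29,205, 238,603]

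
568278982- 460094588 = 108184394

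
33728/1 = 33728  =  33728.00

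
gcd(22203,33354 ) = 9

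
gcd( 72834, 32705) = 1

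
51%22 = 7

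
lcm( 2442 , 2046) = 75702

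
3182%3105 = 77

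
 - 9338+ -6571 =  - 15909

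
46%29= 17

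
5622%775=197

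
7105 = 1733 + 5372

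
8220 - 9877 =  - 1657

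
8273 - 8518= - 245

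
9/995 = 9/995 = 0.01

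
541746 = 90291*6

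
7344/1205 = 6 + 114/1205 = 6.09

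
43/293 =43/293 = 0.15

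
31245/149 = 31245/149  =  209.70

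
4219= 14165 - 9946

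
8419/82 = 8419/82= 102.67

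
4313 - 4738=-425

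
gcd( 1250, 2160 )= 10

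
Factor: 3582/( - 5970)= - 3^1*5^( - 1) = - 3/5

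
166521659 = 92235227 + 74286432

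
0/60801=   0 = 0.00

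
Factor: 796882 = 2^1*398441^1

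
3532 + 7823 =11355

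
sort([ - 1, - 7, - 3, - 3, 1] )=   [ - 7, - 3, - 3,-1, 1 ]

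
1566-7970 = -6404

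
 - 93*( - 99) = 9207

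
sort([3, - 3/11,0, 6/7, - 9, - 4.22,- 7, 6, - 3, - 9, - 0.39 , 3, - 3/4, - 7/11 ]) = [ - 9, - 9, - 7, - 4.22, - 3, - 3/4, - 7/11, - 0.39,-3/11, 0, 6/7,3, 3, 6]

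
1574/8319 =1574/8319=   0.19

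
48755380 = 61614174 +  - 12858794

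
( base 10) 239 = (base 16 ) ef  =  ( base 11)1a8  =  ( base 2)11101111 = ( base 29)87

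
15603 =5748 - - 9855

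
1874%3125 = 1874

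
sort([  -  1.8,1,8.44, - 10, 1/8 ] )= [ - 10,  -  1.8, 1/8, 1, 8.44 ]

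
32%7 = 4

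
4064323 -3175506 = 888817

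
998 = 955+43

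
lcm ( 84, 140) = 420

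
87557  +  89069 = 176626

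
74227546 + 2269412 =76496958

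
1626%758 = 110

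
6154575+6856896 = 13011471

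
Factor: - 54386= - 2^1*71^1 * 383^1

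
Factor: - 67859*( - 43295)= 2937955405 = 5^1*7^1*11^1 *31^1*199^1*1237^1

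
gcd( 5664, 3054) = 6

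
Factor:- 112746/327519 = -37582/109173 = -  2^1*3^( - 1 )*19^1*23^1*43^1*151^( - 1)*241^( - 1) 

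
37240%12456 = 12328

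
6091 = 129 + 5962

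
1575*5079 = 7999425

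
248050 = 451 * 550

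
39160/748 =890/17 = 52.35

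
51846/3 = 17282 = 17282.00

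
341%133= 75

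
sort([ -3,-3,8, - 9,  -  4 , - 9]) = [ - 9, - 9, - 4,-3,  -  3,  8]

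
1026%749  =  277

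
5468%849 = 374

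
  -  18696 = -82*228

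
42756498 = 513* 83346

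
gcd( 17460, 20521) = 1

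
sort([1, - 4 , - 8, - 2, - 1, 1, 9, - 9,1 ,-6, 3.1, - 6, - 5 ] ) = [ - 9,-8,-6, - 6, - 5, - 4, - 2, - 1, 1, 1, 1, 3.1, 9]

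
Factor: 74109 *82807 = 6136743963 = 3^1*7^1*17^1 * 3529^1 * 4871^1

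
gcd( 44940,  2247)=2247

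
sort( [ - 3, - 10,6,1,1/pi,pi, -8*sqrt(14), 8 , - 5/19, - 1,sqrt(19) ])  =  [  -  8 *sqrt (14), - 10, - 3,-1, - 5/19,1/pi, 1,pi,sqrt(19 ),6,8]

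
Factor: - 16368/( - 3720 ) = 22/5 = 2^1*5^(- 1 )*11^1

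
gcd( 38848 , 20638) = 1214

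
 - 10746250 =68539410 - 79285660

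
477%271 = 206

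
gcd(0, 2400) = 2400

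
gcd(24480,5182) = 2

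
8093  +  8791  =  16884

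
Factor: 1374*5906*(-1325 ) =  - 2^2*3^1 * 5^2*53^1*229^1*2953^1 = - 10752168300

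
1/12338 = 1/12338 = 0.00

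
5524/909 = 6 + 70/909=   6.08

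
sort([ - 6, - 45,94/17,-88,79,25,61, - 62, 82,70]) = [ - 88, - 62, - 45,-6, 94/17,25,61,70, 79, 82 ] 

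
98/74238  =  49/37119 =0.00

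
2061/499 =2061/499 = 4.13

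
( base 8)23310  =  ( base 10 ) 9928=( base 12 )58b4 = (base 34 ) 8k0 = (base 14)3892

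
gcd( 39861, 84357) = 927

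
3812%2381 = 1431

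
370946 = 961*386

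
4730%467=60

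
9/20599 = 9/20599= 0.00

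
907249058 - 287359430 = 619889628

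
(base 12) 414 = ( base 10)592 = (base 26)MK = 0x250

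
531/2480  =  531/2480 = 0.21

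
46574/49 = 46574/49 = 950.49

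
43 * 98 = 4214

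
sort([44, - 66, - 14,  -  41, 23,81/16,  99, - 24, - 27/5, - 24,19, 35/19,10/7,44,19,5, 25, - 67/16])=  [  -  66 , - 41, - 24,-24,-14,  -  27/5, - 67/16,10/7,35/19,  5 , 81/16,19, 19,  23,25, 44, 44,99]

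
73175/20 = 3658 + 3/4 = 3658.75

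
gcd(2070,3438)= 18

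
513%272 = 241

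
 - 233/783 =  - 1 + 550/783 = - 0.30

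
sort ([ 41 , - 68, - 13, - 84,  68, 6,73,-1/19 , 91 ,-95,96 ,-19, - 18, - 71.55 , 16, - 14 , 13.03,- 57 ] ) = [- 95 ,  -  84 ,-71.55, - 68, - 57, - 19, - 18,-14, - 13, - 1/19 , 6,13.03, 16,41, 68 , 73,91, 96 ] 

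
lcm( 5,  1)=5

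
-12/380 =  - 1 + 92/95 = - 0.03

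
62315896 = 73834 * 844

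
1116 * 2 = 2232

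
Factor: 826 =2^1*7^1*59^1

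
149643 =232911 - 83268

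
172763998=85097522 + 87666476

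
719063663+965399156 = 1684462819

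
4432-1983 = 2449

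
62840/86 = 730 + 30/43 = 730.70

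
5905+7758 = 13663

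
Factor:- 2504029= -11^1* 19^1*11981^1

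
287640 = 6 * 47940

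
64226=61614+2612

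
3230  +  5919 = 9149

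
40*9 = 360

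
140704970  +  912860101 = 1053565071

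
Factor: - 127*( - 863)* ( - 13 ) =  - 13^1*127^1*863^1=-1424813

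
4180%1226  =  502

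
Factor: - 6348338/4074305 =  - 2^1*5^(-1)*17^(-1) * 83^1*167^1*229^1*47933^( -1)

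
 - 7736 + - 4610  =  -12346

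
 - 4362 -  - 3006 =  - 1356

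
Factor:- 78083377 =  - 173^1*523^1*863^1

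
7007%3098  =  811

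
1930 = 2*965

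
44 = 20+24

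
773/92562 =773/92562 =0.01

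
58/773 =58/773 = 0.08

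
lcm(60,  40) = 120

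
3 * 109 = 327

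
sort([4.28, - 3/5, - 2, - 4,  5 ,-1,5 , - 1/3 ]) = [ - 4, - 2, - 1, - 3/5, - 1/3, 4.28,5,5 ]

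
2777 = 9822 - 7045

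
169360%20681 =3912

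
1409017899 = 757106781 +651911118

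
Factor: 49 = 7^2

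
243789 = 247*987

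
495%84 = 75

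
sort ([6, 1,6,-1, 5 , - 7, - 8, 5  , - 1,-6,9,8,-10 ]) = [ - 10 , - 8, - 7, - 6, - 1,- 1, 1,5,5,  6 , 6, 8 , 9]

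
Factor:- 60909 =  - 3^1*79^1*257^1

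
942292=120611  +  821681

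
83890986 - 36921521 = 46969465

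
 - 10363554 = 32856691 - 43220245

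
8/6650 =4/3325 = 0.00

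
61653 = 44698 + 16955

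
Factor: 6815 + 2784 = 29^1*331^1 = 9599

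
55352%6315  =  4832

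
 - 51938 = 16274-68212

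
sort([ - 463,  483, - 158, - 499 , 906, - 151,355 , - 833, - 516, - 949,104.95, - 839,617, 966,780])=[ - 949, - 839, - 833, - 516, - 499, - 463, - 158, - 151,104.95,355,483,617, 780,906 , 966]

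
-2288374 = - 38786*59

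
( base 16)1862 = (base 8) 14142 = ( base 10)6242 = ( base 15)1CB2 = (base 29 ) 7c7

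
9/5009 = 9/5009 = 0.00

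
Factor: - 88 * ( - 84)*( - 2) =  - 14784 = -2^6* 3^1*7^1*11^1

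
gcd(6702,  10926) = 6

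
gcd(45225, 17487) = 603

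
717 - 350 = 367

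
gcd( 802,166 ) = 2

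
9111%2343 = 2082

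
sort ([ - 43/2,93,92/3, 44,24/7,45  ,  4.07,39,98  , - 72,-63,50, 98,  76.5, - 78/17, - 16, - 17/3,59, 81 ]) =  [ - 72, - 63, - 43/2, - 16,-17/3  ,-78/17, 24/7,  4.07,92/3,39, 44, 45, 50 , 59,  76.5, 81, 93,98,  98]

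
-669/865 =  - 1 + 196/865 = -0.77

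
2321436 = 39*59524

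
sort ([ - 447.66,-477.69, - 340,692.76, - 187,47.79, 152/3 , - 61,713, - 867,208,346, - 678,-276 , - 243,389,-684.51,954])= [ - 867,- 684.51,-678, -477.69, - 447.66, -340,-276, - 243, - 187, - 61,47.79,152/3,208,346,389,692.76, 713, 954] 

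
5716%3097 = 2619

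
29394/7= 4199 + 1/7 =4199.14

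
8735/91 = 8735/91 = 95.99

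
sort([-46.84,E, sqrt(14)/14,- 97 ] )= [ - 97,-46.84  ,  sqrt(14)/14, E] 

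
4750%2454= 2296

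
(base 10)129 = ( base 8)201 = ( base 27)4L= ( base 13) 9C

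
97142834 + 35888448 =133031282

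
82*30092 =2467544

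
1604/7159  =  1604/7159 =0.22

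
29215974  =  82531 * 354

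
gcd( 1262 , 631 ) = 631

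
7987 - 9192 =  - 1205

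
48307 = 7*6901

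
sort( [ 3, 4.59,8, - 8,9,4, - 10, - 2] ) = [ - 10, - 8, - 2,3, 4, 4.59,8,9] 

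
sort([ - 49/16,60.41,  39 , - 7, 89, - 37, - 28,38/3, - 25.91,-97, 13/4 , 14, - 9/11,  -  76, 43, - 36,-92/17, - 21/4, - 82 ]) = [ - 97,-82, - 76, - 37, - 36, - 28, - 25.91, - 7, - 92/17, - 21/4, - 49/16, - 9/11, 13/4,38/3, 14 , 39, 43, 60.41, 89]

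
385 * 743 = 286055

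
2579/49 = 2579/49 =52.63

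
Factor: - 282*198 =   -  55836  =  - 2^2*3^3*11^1*47^1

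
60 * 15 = 900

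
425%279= 146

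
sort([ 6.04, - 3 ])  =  [ - 3  ,  6.04]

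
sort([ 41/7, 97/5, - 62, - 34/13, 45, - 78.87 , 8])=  [ - 78.87, - 62, - 34/13, 41/7, 8, 97/5, 45] 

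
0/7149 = 0 = 0.00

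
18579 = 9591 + 8988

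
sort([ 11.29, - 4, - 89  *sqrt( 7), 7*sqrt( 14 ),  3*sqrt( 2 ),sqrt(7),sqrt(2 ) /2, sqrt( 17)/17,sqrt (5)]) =[ - 89 * sqrt(7), - 4,sqrt( 17 )/17,sqrt ( 2) /2 , sqrt( 5),sqrt( 7),3*sqrt(2),  11.29,7 * sqrt (14)]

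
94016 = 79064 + 14952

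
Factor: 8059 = 8059^1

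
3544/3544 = 1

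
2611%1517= 1094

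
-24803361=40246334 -65049695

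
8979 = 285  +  8694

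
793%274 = 245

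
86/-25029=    - 86/25029 = - 0.00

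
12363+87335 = 99698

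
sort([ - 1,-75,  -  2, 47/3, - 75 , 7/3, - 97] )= [ - 97, - 75,-75, - 2, - 1,7/3, 47/3 ]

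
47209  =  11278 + 35931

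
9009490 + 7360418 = 16369908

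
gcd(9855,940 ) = 5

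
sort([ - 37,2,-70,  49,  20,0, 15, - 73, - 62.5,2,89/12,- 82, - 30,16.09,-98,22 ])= [ - 98,  -  82, -73, - 70, - 62.5,  -  37,-30, 0, 2,2, 89/12,15, 16.09 , 20,22,  49]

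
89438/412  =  44719/206 =217.08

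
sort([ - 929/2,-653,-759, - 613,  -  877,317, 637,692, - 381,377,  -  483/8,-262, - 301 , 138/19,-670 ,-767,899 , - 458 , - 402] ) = [  -  877, - 767, -759, - 670,  -  653, - 613,  -  929/2, - 458, - 402, - 381, -301, -262,  -  483/8, 138/19, 317,377,637,692 , 899] 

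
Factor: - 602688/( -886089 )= 2^6*43^1*73^1 * 295363^( - 1) = 200896/295363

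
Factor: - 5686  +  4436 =-1250 = - 2^1*5^4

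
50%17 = 16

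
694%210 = 64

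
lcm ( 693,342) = 26334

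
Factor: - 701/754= - 2^( - 1 )*13^( - 1)*29^(  -  1) * 701^1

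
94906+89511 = 184417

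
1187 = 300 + 887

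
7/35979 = 7/35979 = 0.00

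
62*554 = 34348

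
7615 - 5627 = 1988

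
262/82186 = 131/41093 = 0.00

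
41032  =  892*46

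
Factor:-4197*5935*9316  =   - 232054060620  =  - 2^2*3^1*5^1*17^1*137^1*1187^1*1399^1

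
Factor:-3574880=  -  2^5* 5^1*22343^1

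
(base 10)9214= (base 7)35602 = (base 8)21776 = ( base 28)bl2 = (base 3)110122021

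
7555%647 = 438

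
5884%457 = 400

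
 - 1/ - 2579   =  1/2579  =  0.00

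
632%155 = 12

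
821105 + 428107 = 1249212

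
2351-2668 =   -  317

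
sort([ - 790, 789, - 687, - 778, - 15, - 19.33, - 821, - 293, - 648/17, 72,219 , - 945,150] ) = [ - 945, - 821, - 790, - 778, - 687, - 293, - 648/17, - 19.33, - 15,72, 150,  219, 789 ] 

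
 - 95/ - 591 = 95/591 = 0.16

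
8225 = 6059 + 2166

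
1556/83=1556/83=18.75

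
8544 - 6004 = 2540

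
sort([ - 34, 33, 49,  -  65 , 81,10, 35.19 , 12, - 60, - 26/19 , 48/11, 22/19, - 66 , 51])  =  [ - 66 , - 65, - 60,-34, -26/19,22/19,48/11,  10, 12, 33,  35.19, 49 , 51, 81]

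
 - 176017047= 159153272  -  335170319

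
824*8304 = 6842496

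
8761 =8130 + 631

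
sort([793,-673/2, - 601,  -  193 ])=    [ - 601,- 673/2, - 193,793 ] 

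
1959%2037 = 1959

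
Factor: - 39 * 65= - 2535  =  - 3^1*5^1 * 13^2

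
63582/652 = 31791/326 = 97.52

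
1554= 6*259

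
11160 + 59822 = 70982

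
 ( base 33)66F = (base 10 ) 6747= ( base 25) ajm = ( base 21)F66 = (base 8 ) 15133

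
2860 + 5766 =8626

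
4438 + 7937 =12375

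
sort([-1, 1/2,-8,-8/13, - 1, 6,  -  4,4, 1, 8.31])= [ - 8,-4,-1,-1 ,-8/13, 1/2, 1, 4, 6, 8.31]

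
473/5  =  94 + 3/5 = 94.60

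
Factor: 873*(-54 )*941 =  - 2^1 * 3^5*97^1*941^1 =- 44360622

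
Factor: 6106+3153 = 47^1 * 197^1 = 9259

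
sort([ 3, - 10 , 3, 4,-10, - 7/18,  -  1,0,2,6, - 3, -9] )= [-10, - 10,-9, -3 ,-1,-7/18,0,2,3,3, 4,6]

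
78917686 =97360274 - 18442588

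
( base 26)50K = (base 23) 69J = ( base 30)3na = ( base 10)3400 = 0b110101001000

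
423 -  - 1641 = 2064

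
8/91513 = 8/91513 = 0.00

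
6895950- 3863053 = 3032897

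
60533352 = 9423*6424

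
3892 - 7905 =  -4013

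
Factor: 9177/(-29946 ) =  - 19/62  =  - 2^( - 1 ) * 19^1*31^(  -  1) 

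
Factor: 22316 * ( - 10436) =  - 2^4*7^1*797^1*2609^1 = - 232889776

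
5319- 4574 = 745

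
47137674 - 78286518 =  -  31148844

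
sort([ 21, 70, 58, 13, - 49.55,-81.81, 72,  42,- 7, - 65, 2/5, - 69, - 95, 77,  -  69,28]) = [  -  95, - 81.81,  -  69,  -  69, - 65,- 49.55,-7, 2/5, 13, 21, 28,  42,58, 70, 72, 77]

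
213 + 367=580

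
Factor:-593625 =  - 3^1*5^3*1583^1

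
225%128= 97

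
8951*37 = 331187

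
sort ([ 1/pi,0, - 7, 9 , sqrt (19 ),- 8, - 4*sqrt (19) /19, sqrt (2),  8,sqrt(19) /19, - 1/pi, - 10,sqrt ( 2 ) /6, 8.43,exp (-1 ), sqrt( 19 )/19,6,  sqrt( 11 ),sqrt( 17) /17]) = [ - 10, - 8, - 7, - 4*sqrt ( 19)/19, - 1/pi , 0, sqrt ( 19)/19, sqrt(19)/19,sqrt(2 ) /6  ,  sqrt( 17 )/17, 1/pi,exp ( -1), sqrt(2), sqrt(11 ),sqrt( 19) , 6, 8,8.43, 9]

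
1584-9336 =-7752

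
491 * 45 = 22095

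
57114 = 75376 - 18262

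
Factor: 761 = 761^1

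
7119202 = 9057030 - 1937828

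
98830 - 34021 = 64809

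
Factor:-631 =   -  631^1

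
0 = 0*1665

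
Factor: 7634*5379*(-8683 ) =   -  356552512338 = - 2^1*3^1 * 11^2*19^1 * 163^1*347^1  *457^1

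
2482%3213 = 2482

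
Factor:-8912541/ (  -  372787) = 3^1*11^1 * 29^1*67^1 * 113^( -1)  *  139^1*3299^( - 1) 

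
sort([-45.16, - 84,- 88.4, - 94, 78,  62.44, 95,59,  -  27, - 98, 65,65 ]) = [-98,  -  94,-88.4, - 84, - 45.16, - 27, 59, 62.44, 65, 65, 78,95] 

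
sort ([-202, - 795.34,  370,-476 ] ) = [ - 795.34,- 476,  -  202, 370] 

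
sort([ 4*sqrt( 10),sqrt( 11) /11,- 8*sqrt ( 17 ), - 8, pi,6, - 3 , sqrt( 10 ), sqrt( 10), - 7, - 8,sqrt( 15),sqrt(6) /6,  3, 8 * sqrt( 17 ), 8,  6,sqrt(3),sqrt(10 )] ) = [  -  8*sqrt(17 ), - 8, - 8, - 7, - 3, sqrt(11 )/11, sqrt ( 6)/6, sqrt(  3), 3, pi,  sqrt(10 ) , sqrt(10 ) , sqrt ( 10), sqrt( 15), 6, 6, 8, 4*sqrt( 10 ), 8 * sqrt(17 ) ] 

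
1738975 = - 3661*( - 475 )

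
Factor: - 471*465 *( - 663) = 145206945 =3^3*5^1*13^1 * 17^1*31^1*  157^1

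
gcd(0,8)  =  8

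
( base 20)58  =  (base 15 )73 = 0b1101100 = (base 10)108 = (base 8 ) 154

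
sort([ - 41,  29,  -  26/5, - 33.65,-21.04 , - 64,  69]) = [-64 ,-41, - 33.65, - 21.04 , - 26/5, 29,69]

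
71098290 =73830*963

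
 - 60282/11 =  - 5481 + 9/11 = -5480.18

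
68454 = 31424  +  37030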